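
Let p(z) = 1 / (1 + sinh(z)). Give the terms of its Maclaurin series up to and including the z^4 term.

Use the geometric series for the reciprocal, then substitute.

4*z^4/3 - 7*z^3/6 + z^2 - z + 1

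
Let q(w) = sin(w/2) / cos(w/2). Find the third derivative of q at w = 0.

Divide the numerator series by the denominator series (power-series long division).
The coefficient of w^3 in the expansion is 1/24, so q′′′(0) = 3! * (1/24) = 1/4.

1/4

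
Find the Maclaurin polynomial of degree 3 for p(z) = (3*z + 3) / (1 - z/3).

Distribute the polynomial across the series and collect like powers.
p(0) = 3
p′(0) = 4
p′′(0) = 8/3
p′′′(0) = 8/3

4*z^3/9 + 4*z^2/3 + 4*z + 3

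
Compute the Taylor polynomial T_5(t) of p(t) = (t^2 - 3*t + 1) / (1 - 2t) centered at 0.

-8*t^5 - 4*t^4 - 2*t^3 - t^2 - t + 1

Multiply each power in the prefactor through the base expansion.
p(0) = 1
p′(0) = -1
p′′(0) = -2
p′′′(0) = -12
p^(4)(0) = -96
p^(5)(0) = -960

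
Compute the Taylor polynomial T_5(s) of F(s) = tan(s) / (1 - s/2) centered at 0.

Multiply the two series term by term and collect like powers.

67*s^5/240 + 7*s^4/24 + 7*s^3/12 + s^2/2 + s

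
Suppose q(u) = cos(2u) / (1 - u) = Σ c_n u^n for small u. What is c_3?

-1

Take the Cauchy product of the two expansions.
q(0) = 1
q′(0) = 1
q′′(0) = -2
q′′′(0) = -6
So c_3 = q′′′(0)/3! = -1.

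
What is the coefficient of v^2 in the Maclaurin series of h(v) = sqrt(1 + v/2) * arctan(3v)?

Expand each factor separately, then convolve coefficients.

3/4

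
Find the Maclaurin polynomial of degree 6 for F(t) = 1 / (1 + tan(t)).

122*t^6/45 - 32*t^5/15 + 5*t^4/3 - 4*t^3/3 + t^2 - t + 1

Expand as Σ (-1)^k u^k with u equal to the inner function's series.
F(0) = 1
F′(0) = -1
F′′(0) = 2
F′′′(0) = -8
F^(4)(0) = 40
F^(5)(0) = -256
F^(6)(0) = 1952
Then c_k = F^(k)(0)/k! gives each Taylor coefficient.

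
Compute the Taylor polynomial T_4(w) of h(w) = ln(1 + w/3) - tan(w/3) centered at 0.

-w^4/324 - w^2/18

Add the two expansions coefficient-wise.
[w^0] = 0;  [w^1] = 0;  [w^2] = -1/18;  [w^3] = 0;  [w^4] = -1/324.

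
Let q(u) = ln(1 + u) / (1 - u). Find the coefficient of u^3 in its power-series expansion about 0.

Multiply the two series term by term and collect like powers.
[u^0] = 0;  [u^1] = 1;  [u^2] = 1/2;  [u^3] = 5/6.

5/6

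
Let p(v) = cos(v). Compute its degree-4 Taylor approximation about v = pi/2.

p(pi/2) = 0
p′(pi/2) = -1
p′′(pi/2) = 0
p′′′(pi/2) = 1
p^(4)(pi/2) = 0

(v - pi/2)^3/6 - (v - pi/2)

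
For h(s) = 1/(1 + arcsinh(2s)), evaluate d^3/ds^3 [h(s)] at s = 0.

Let u equal the inner series; expand the outer function in u and truncate.
The coefficient of s^3 in the expansion is -20/3, so h′′′(0) = 3! * (-20/3) = -40.

-40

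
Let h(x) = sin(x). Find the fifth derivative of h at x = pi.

The coefficient of (x - pi)^5 in the expansion is -1/120, so h^(5)(pi) = 5! * (-1/120) = -1.

-1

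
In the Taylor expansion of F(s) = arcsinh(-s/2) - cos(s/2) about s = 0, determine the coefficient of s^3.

Expand each term separately and add.
[s^0] = -1;  [s^1] = -1/2;  [s^2] = 1/8;  [s^3] = 1/48.
So c_3 = F′′′(0)/3! = 1/48.

1/48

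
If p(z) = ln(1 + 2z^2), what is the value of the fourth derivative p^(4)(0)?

-48

The coefficient of z^4 in the expansion is -2, so p^(4)(0) = 4! * (-2) = -48.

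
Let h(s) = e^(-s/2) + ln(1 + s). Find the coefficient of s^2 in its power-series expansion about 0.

Expand each term separately and add.
[s^0] = 1;  [s^1] = 1/2;  [s^2] = -3/8.
So c_2 = h′′(0)/2! = -3/8.

-3/8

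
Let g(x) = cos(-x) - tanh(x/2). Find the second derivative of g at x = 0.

Add the two expansions coefficient-wise.
The coefficient of x^2 in the expansion is -1/2, so g′′(0) = 2! * (-1/2) = -1.

-1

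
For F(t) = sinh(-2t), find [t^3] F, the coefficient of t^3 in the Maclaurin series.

F(0) = 0
F′(0) = -2
F′′(0) = 0
F′′′(0) = -8
Then c_k = F^(k)(0)/k! gives each Taylor coefficient.

-4/3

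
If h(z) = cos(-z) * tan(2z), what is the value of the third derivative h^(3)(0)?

10

Expand each factor separately, then convolve coefficients.
The coefficient of z^3 in the expansion is 5/3, so h′′′(0) = 3! * (5/3) = 10.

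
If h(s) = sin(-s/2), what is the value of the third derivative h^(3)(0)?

1/8

Use the known series and substitute for the argument.
The coefficient of s^3 in the expansion is 1/48, so h′′′(0) = 3! * (1/48) = 1/8.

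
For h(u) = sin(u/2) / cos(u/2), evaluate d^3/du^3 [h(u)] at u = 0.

1/4

Write the quotient as an unknown series and match coefficients against numerator = denominator · series.
From the series, [u^3] h = 1/24; multiply by 3! = 6 to get 1/4.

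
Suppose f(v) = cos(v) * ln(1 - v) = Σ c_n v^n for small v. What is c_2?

Multiply the two series term by term and collect like powers.
f(0) = 0
f′(0) = -1
f′′(0) = -1
So c_2 = f′′(0)/2! = -1/2.

-1/2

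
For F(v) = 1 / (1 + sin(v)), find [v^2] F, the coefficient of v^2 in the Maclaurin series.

1

Expand as Σ (-1)^k u^k with u equal to the inner function's series.
F(0) = 1
F′(0) = -1
F′′(0) = 2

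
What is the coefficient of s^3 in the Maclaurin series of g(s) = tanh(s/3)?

-1/81

Apply the Taylor formula c_k = f^(k)(a)/k!.
g(0) = 0
g′(0) = 1/3
g′′(0) = 0
g′′′(0) = -2/27
Then c_k = g^(k)(0)/k! gives each Taylor coefficient.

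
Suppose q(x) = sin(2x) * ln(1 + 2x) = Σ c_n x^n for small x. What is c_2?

4

Multiply the two series term by term and collect like powers.
q(0) = 0
q′(0) = 0
q′′(0) = 8
So c_2 = q′′(0)/2! = 4.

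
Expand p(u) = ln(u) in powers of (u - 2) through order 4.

-(u - 2)^4/64 + (u - 2)^3/24 - (u - 2)^2/8 + (u - 2)/2 + ln(2)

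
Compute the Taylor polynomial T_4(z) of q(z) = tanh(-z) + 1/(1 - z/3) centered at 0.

z^4/81 + 10*z^3/27 + z^2/9 - 2*z/3 + 1

Combine the two series term by term.
q(0) = 1
q′(0) = -2/3
q′′(0) = 2/9
q′′′(0) = 20/9
q^(4)(0) = 8/27
Then c_k = q^(k)(0)/k! gives each Taylor coefficient.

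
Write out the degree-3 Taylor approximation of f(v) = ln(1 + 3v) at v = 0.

9*v^3 - 9*v^2/2 + 3*v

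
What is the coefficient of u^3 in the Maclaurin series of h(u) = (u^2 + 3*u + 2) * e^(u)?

Distribute the polynomial across the series and collect like powers.
[u^0] = 2;  [u^1] = 5;  [u^2] = 5;  [u^3] = 17/6.
So c_3 = h′′′(0)/3! = 17/6.

17/6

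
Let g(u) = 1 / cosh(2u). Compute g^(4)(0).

80

Divide the numerator series by the denominator series (power-series long division).
The coefficient of u^4 in the expansion is 10/3, so g^(4)(0) = 4! * (10/3) = 80.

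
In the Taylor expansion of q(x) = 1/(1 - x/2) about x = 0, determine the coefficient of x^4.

1/16

Use the known series and substitute for the argument.
[x^0] = 1;  [x^1] = 1/2;  [x^2] = 1/4;  [x^3] = 1/8;  [x^4] = 1/16.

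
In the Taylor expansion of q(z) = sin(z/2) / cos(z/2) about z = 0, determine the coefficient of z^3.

1/24

Write the quotient as an unknown series and match coefficients against numerator = denominator · series.
q(0) = 0
q′(0) = 1/2
q′′(0) = 0
q′′′(0) = 1/4
So c_3 = q′′′(0)/3! = 1/24.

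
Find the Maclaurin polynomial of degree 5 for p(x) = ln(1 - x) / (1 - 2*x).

Multiply the numerator's expansion by the denominator's geometric series.
p(0) = 0
p′(0) = -1
p′′(0) = -5
p′′′(0) = -32
p^(4)(0) = -262
p^(5)(0) = -2644
Dividing each by k! gives the coefficients c_0, ..., c_5.

-661*x^5/30 - 131*x^4/12 - 16*x^3/3 - 5*x^2/2 - x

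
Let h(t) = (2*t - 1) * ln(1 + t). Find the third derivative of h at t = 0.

-8

Multiply each power in the prefactor through the base expansion.
The coefficient of t^3 in the expansion is -4/3, so h′′′(0) = 3! * (-4/3) = -8.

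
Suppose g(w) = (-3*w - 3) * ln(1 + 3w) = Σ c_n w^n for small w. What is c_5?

Multiply each power in the prefactor through the base expansion.
g(0) = 0
g′(0) = -9
g′′(0) = 9
g′′′(0) = -81
g^(4)(0) = 810
g^(5)(0) = -10206
Dividing each by k! gives the coefficients c_0, ..., c_5.

-1701/20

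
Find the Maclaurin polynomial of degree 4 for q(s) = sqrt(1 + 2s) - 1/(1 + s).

-13*s^4/8 + 3*s^3/2 - 3*s^2/2 + 2*s

Expand each term separately and add.
[s^0] = 0;  [s^1] = 2;  [s^2] = -3/2;  [s^3] = 3/2;  [s^4] = -13/8.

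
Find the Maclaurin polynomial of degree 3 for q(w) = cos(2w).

q(0) = 1
q′(0) = 0
q′′(0) = -4
q′′′(0) = 0

1 - 2*w^2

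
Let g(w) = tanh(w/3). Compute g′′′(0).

-2/27

Apply the Taylor formula c_k = f^(k)(a)/k!.
From the series, [w^3] g = -1/81; multiply by 3! = 6 to get -2/27.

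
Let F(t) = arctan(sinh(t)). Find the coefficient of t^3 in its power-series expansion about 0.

-1/6

Let u equal the inner series; expand the outer function in u and truncate.
F(0) = 0
F′(0) = 1
F′′(0) = 0
F′′′(0) = -1
Dividing each by k! gives the coefficients c_0, ..., c_3.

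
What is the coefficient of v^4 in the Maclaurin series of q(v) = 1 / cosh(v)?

5/24

Divide the numerator series by the denominator series (power-series long division).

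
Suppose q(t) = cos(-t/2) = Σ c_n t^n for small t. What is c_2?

Differentiate repeatedly and evaluate at the center.
q(0) = 1
q′(0) = 0
q′′(0) = -1/4

-1/8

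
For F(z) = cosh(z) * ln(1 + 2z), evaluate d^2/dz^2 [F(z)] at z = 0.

-4

Take the Cauchy product of the two expansions.
The coefficient of z^2 in the expansion is -2, so F′′(0) = 2! * (-2) = -4.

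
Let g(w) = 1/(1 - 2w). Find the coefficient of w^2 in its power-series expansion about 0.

g(0) = 1
g′(0) = 2
g′′(0) = 8
So c_2 = g′′(0)/2! = 4.

4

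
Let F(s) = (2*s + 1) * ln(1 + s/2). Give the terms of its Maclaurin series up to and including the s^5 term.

-s^5/40 + 13*s^4/192 - 5*s^3/24 + 7*s^2/8 + s/2

Shift and add copies of the series according to the polynomial's terms.
[s^0] = 0;  [s^1] = 1/2;  [s^2] = 7/8;  [s^3] = -5/24;  [s^4] = 13/192;  [s^5] = -1/40.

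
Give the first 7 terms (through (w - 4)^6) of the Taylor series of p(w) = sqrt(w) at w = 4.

Use the known series and substitute for the argument.

-21*(w - 4)^6/2097152 + 7*(w - 4)^5/131072 - 5*(w - 4)^4/16384 + (w - 4)^3/512 - (w - 4)^2/64 + (w - 4)/4 + 2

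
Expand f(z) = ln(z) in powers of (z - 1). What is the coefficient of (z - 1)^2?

Compute the successive derivatives at the expansion point and divide by k!.

-1/2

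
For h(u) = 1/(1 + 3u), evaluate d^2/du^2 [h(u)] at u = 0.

18

From the series, [u^2] h = 9; multiply by 2! = 2 to get 18.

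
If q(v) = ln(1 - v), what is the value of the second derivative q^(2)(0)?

-1

The coefficient of v^2 in the expansion is -1/2, so q′′(0) = 2! * (-1/2) = -1.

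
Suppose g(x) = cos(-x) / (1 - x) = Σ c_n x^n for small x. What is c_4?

13/24

Use 1/(1 - r) = Σ r^k on the denominator, then take the Cauchy product.
g(0) = 1
g′(0) = 1
g′′(0) = 1
g′′′(0) = 3
g^(4)(0) = 13
The Taylor polynomial is Σ g^(k)(0)/k! · x^k.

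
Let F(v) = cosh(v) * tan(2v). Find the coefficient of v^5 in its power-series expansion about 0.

Take the Cauchy product of the two expansions.
F(0) = 0
F′(0) = 2
F′′(0) = 0
F′′′(0) = 22
F^(4)(0) = 0
F^(5)(0) = 682

341/60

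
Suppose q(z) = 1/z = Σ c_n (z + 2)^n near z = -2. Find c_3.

-1/16

q(-2) = -1/2
q′(-2) = -1/4
q′′(-2) = -1/4
q′′′(-2) = -3/8
Then c_k = q^(k)(-2)/k! gives each Taylor coefficient.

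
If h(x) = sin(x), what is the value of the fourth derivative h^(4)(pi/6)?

From the series, [(x - pi/6)^4] h = 1/48; multiply by 4! = 24 to get 1/2.

1/2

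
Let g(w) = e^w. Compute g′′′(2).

The coefficient of (w - 2)^3 in the expansion is e^(2)/6, so g′′′(2) = 3! * (e^(2)/6) = e^(2).

e^(2)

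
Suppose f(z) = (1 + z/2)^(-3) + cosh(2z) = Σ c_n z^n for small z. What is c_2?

Expand each term separately and add.
f(0) = 2
f′(0) = -3/2
f′′(0) = 7

7/2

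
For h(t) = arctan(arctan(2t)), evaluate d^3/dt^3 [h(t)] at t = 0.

Let u equal the inner series; expand the outer function in u and truncate.
From the series, [t^3] h = -16/3; multiply by 3! = 6 to get -32.

-32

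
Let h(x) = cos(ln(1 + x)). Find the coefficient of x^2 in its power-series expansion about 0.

Compose series: expand the inner function first, then feed it into the outer expansion.
h(0) = 1
h′(0) = 0
h′′(0) = -1

-1/2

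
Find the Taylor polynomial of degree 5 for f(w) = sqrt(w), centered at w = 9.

f(9) = 3
f′(9) = 1/6
f′′(9) = -1/108
f′′′(9) = 1/648
f^(4)(9) = -5/11664
f^(5)(9) = 35/209952

7*(w - 9)^5/5038848 - 5*(w - 9)^4/279936 + (w - 9)^3/3888 - (w - 9)^2/216 + (w - 9)/6 + 3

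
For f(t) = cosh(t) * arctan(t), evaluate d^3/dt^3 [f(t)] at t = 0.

Write out both Maclaurin series and multiply, keeping only the needed powers.
The coefficient of t^3 in the expansion is 1/6, so f′′′(0) = 3! * (1/6) = 1.

1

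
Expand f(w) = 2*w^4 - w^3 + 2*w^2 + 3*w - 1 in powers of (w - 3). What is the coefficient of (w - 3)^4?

Compute the successive derivatives at the expansion point and divide by k!.
f(3) = 161
f′(3) = 204
f′′(3) = 202
f′′′(3) = 138
f^(4)(3) = 48

2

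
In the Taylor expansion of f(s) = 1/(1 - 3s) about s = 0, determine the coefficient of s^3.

f(0) = 1
f′(0) = 3
f′′(0) = 18
f′′′(0) = 162
Dividing each by k! gives the coefficients c_0, ..., c_3.

27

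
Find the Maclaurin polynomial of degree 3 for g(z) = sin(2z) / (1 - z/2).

Multiply the two series term by term and collect like powers.

-5*z^3/6 + z^2 + 2*z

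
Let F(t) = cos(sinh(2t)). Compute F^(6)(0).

192

Plug the Maclaurin series of the inner function into that of the outer and collect terms.
From the series, [t^6] F = 4/15; multiply by 6! = 720 to get 192.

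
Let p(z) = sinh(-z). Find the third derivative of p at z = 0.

-1

The coefficient of z^3 in the expansion is -1/6, so p′′′(0) = 3! * (-1/6) = -1.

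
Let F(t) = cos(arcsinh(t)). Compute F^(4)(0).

Let u equal the inner series; expand the outer function in u and truncate.
From the series, [t^4] F = 5/24; multiply by 4! = 24 to get 5.

5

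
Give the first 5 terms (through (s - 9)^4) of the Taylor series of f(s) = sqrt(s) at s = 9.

Differentiate repeatedly and evaluate at the center.

-5*(s - 9)^4/279936 + (s - 9)^3/3888 - (s - 9)^2/216 + (s - 9)/6 + 3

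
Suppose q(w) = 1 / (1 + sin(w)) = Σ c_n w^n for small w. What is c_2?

Expand as Σ (-1)^k u^k with u equal to the inner function's series.
q(0) = 1
q′(0) = -1
q′′(0) = 2

1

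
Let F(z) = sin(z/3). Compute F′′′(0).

From the series, [z^3] F = -1/162; multiply by 3! = 6 to get -1/27.

-1/27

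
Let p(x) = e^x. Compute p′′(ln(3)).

3

Compute the successive derivatives at the expansion point and divide by k!.
The coefficient of (x - ln(3))^2 in the expansion is 3/2, so p′′(ln(3)) = 2! * (3/2) = 3.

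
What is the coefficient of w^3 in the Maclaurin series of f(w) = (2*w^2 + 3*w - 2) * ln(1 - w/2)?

Distribute the polynomial across the series and collect like powers.
f(0) = 0
f′(0) = 1
f′′(0) = -5/2
f′′′(0) = -31/4

-31/24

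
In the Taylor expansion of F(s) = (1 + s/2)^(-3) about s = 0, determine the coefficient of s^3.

-5/4

F(0) = 1
F′(0) = -3/2
F′′(0) = 3
F′′′(0) = -15/2
So c_3 = F′′′(0)/3! = -5/4.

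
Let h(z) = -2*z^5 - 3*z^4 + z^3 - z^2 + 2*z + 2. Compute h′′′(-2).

-330

The coefficient of (z + 2)^3 in the expansion is -55, so h′′′(-2) = 3! * (-55) = -330.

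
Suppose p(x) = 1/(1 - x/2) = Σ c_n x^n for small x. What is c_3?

p(0) = 1
p′(0) = 1/2
p′′(0) = 1/2
p′′′(0) = 3/4

1/8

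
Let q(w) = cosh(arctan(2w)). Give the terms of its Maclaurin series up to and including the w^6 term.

116*w^6/9 - 14*w^4/3 + 2*w^2 + 1

Let u equal the inner series; expand the outer function in u and truncate.
q(0) = 1
q′(0) = 0
q′′(0) = 4
q′′′(0) = 0
q^(4)(0) = -112
q^(5)(0) = 0
q^(6)(0) = 9280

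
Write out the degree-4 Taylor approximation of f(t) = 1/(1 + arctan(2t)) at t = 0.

Plug the Maclaurin series of the inner function into that of the outer and collect terms.
f(0) = 1
f′(0) = -2
f′′(0) = 8
f′′′(0) = -32
f^(4)(0) = 128
Then c_k = f^(k)(0)/k! gives each Taylor coefficient.

16*t^4/3 - 16*t^3/3 + 4*t^2 - 2*t + 1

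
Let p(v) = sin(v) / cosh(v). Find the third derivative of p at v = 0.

Divide the numerator series by the denominator series (power-series long division).
From the series, [v^3] p = -2/3; multiply by 3! = 6 to get -4.

-4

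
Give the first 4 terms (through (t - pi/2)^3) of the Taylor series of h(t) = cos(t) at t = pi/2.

(t - pi/2)^3/6 - (t - pi/2)

Use the known series and substitute for the argument.
h(pi/2) = 0
h′(pi/2) = -1
h′′(pi/2) = 0
h′′′(pi/2) = 1
Dividing each by k! gives the coefficients c_0, ..., c_3.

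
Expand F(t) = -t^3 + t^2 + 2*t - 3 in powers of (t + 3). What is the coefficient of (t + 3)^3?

Differentiate repeatedly and evaluate at the center.
[(t + 3)^0] = 27;  [(t + 3)^1] = -31;  [(t + 3)^2] = 10;  [(t + 3)^3] = -1.

-1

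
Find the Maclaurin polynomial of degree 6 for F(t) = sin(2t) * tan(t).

Take the Cauchy product of the two expansions.
F(0) = 0
F′(0) = 0
F′′(0) = 4
F′′′(0) = 0
F^(4)(0) = -16
F^(5)(0) = 0
F^(6)(0) = 64
Then c_k = F^(k)(0)/k! gives each Taylor coefficient.

4*t^6/45 - 2*t^4/3 + 2*t^2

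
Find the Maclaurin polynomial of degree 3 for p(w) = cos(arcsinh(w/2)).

Compose series: expand the inner function first, then feed it into the outer expansion.
p(0) = 1
p′(0) = 0
p′′(0) = -1/4
p′′′(0) = 0
The Taylor polynomial is Σ p^(k)(0)/k! · w^k.

1 - w^2/8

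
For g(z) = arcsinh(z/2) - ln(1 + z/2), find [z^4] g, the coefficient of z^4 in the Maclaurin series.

1/64

Combine the two series term by term.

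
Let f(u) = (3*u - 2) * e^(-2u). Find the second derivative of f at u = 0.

-20

Distribute the polynomial across the series and collect like powers.
The coefficient of u^2 in the expansion is -10, so f′′(0) = 2! * (-10) = -20.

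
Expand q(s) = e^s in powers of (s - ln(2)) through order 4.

(s - ln(2))^4/12 + (s - ln(2))^3/3 + (s - ln(2))^2 + 2*(s - ln(2)) + 2

[(s - ln(2))^0] = 2;  [(s - ln(2))^1] = 2;  [(s - ln(2))^2] = 1;  [(s - ln(2))^3] = 1/3;  [(s - ln(2))^4] = 1/12.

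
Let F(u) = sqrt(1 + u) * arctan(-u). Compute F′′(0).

Write out both Maclaurin series and multiply, keeping only the needed powers.
The coefficient of u^2 in the expansion is -1/2, so F′′(0) = 2! * (-1/2) = -1.

-1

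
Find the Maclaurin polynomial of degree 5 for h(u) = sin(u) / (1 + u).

101*u^5/120 - 5*u^4/6 + 5*u^3/6 - u^2 + u

Take the Cauchy product of the two expansions.
[u^0] = 0;  [u^1] = 1;  [u^2] = -1;  [u^3] = 5/6;  [u^4] = -5/6;  [u^5] = 101/120.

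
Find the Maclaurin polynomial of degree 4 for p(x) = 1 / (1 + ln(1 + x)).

Use the geometric series for the reciprocal, then substitute.
[x^0] = 1;  [x^1] = -1;  [x^2] = 3/2;  [x^3] = -7/3;  [x^4] = 11/3.

11*x^4/3 - 7*x^3/3 + 3*x^2/2 - x + 1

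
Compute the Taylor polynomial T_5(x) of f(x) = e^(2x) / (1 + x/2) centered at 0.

53*x^5/480 + 5*x^4/16 + 17*x^3/24 + 5*x^2/4 + 3*x/2 + 1

Expand each factor separately, then convolve coefficients.
f(0) = 1
f′(0) = 3/2
f′′(0) = 5/2
f′′′(0) = 17/4
f^(4)(0) = 15/2
f^(5)(0) = 53/4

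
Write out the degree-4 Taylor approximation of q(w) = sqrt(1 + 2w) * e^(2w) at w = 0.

11*w^4/8 + 17*w^3/6 + 7*w^2/2 + 3*w + 1

Write out both Maclaurin series and multiply, keeping only the needed powers.
q(0) = 1
q′(0) = 3
q′′(0) = 7
q′′′(0) = 17
q^(4)(0) = 33
Dividing each by k! gives the coefficients c_0, ..., c_4.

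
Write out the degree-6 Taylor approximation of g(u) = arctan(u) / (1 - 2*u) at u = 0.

Use 1/(1 - r) = Σ r^k on the denominator, then take the Cauchy product.
g(0) = 0
g′(0) = 1
g′′(0) = 4
g′′′(0) = 22
g^(4)(0) = 176
g^(5)(0) = 1784
g^(6)(0) = 21408
Then c_k = g^(k)(0)/k! gives each Taylor coefficient.

446*u^6/15 + 223*u^5/15 + 22*u^4/3 + 11*u^3/3 + 2*u^2 + u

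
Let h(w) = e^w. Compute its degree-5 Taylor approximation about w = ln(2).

(w - ln(2))^5/60 + (w - ln(2))^4/12 + (w - ln(2))^3/3 + (w - ln(2))^2 + 2*(w - ln(2)) + 2

[(w - ln(2))^0] = 2;  [(w - ln(2))^1] = 2;  [(w - ln(2))^2] = 1;  [(w - ln(2))^3] = 1/3;  [(w - ln(2))^4] = 1/12;  [(w - ln(2))^5] = 1/60.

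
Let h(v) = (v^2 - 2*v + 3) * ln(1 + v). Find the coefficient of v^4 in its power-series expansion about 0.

Distribute the polynomial across the series and collect like powers.
[v^0] = 0;  [v^1] = 3;  [v^2] = -7/2;  [v^3] = 3;  [v^4] = -23/12.

-23/12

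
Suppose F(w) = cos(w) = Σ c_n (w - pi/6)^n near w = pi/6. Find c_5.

-1/240

[(w - pi/6)^0] = sqrt(3)/2;  [(w - pi/6)^1] = -1/2;  [(w - pi/6)^2] = -sqrt(3)/4;  [(w - pi/6)^3] = 1/12;  [(w - pi/6)^4] = sqrt(3)/48;  [(w - pi/6)^5] = -1/240.
So c_5 = F^(5)(pi/6)/5! = -1/240.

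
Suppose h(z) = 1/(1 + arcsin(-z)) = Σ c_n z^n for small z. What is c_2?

Plug the Maclaurin series of the inner function into that of the outer and collect terms.
h(0) = 1
h′(0) = 1
h′′(0) = 2
So c_2 = h′′(0)/2! = 1.

1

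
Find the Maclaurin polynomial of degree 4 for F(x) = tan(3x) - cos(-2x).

Combine the two series term by term.
F(0) = -1
F′(0) = 3
F′′(0) = 4
F′′′(0) = 54
F^(4)(0) = -16

-2*x^4/3 + 9*x^3 + 2*x^2 + 3*x - 1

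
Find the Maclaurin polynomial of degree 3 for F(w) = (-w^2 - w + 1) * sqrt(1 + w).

-5*w^3/16 - 13*w^2/8 - w/2 + 1

Distribute the polynomial across the series and collect like powers.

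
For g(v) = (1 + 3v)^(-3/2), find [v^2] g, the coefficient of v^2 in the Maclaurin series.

135/8

g(0) = 1
g′(0) = -9/2
g′′(0) = 135/4
Dividing each by k! gives the coefficients c_0, ..., c_2.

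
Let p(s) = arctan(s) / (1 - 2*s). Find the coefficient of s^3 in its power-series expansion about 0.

11/3

Multiply the numerator's expansion by the denominator's geometric series.
p(0) = 0
p′(0) = 1
p′′(0) = 4
p′′′(0) = 22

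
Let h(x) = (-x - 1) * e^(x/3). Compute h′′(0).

-7/9

Distribute the polynomial across the series and collect like powers.
The coefficient of x^2 in the expansion is -7/18, so h′′(0) = 2! * (-7/18) = -7/9.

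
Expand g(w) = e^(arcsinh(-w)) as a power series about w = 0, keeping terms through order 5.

Plug the Maclaurin series of the inner function into that of the outer and collect terms.
[w^0] = 1;  [w^1] = -1;  [w^2] = 1/2;  [w^3] = 0;  [w^4] = -1/8;  [w^5] = 0.

-w^4/8 + w^2/2 - w + 1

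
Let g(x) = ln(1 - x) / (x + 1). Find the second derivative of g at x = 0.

Use 1/(1 - r) = Σ r^k on the denominator, then take the Cauchy product.
The coefficient of x^2 in the expansion is 1/2, so g′′(0) = 2! * (1/2) = 1.

1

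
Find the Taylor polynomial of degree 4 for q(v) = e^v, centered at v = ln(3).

Use the known series and substitute for the argument.
q(ln(3)) = 3
q′(ln(3)) = 3
q′′(ln(3)) = 3
q′′′(ln(3)) = 3
q^(4)(ln(3)) = 3
Dividing each by k! gives the coefficients c_0, ..., c_4.

(v - ln(3))^4/8 + (v - ln(3))^3/2 + 3*(v - ln(3))^2/2 + 3*(v - ln(3)) + 3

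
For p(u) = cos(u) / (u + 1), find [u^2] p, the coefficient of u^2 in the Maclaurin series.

1/2

Use 1/(1 - r) = Σ r^k on the denominator, then take the Cauchy product.
p(0) = 1
p′(0) = -1
p′′(0) = 1
The Taylor polynomial is Σ p^(k)(0)/k! · u^k.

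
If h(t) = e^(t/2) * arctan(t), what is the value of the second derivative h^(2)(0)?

1

Write out both Maclaurin series and multiply, keeping only the needed powers.
From the series, [t^2] h = 1/2; multiply by 2! = 2 to get 1.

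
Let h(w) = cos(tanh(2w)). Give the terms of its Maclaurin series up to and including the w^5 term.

Substitute the inner expansion into the outer series and collect powers.
h(0) = 1
h′(0) = 0
h′′(0) = -4
h′′′(0) = 0
h^(4)(0) = 144
h^(5)(0) = 0
Then c_k = h^(k)(0)/k! gives each Taylor coefficient.

6*w^4 - 2*w^2 + 1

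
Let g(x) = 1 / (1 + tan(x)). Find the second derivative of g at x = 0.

2

Expand as Σ (-1)^k u^k with u equal to the inner function's series.
The coefficient of x^2 in the expansion is 1, so g′′(0) = 2! * (1) = 2.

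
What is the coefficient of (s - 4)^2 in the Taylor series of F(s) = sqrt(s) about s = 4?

-1/64

Differentiate repeatedly and evaluate at the center.
F(4) = 2
F′(4) = 1/4
F′′(4) = -1/32
So c_2 = F′′(4)/2! = -1/64.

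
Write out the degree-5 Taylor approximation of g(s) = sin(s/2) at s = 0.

Use the known series and substitute for the argument.
g(0) = 0
g′(0) = 1/2
g′′(0) = 0
g′′′(0) = -1/8
g^(4)(0) = 0
g^(5)(0) = 1/32
Dividing each by k! gives the coefficients c_0, ..., c_5.

s^5/3840 - s^3/48 + s/2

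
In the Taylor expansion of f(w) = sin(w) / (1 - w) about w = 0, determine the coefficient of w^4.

Multiply the numerator's expansion by the denominator's geometric series.
f(0) = 0
f′(0) = 1
f′′(0) = 2
f′′′(0) = 5
f^(4)(0) = 20

5/6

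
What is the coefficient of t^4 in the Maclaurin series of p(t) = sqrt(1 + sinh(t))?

-31/384

Compose series: expand the inner function first, then feed it into the outer expansion.
p(0) = 1
p′(0) = 1/2
p′′(0) = -1/4
p′′′(0) = 7/8
p^(4)(0) = -31/16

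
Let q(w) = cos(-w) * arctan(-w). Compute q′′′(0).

5

Write out both Maclaurin series and multiply, keeping only the needed powers.
The coefficient of w^3 in the expansion is 5/6, so q′′′(0) = 3! * (5/6) = 5.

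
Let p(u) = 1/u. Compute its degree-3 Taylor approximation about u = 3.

-(u - 3)^3/81 + (u - 3)^2/27 - (u - 3)/9 + 1/3

Compute the successive derivatives at the expansion point and divide by k!.
p(3) = 1/3
p′(3) = -1/9
p′′(3) = 2/27
p′′′(3) = -2/27
The Taylor polynomial is Σ p^(k)(3)/k! · (u - 3)^k.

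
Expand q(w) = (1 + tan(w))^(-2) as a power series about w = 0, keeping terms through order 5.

Let u equal the inner series; expand the outer function in u and truncate.
[w^0] = 1;  [w^1] = -2;  [w^2] = 3;  [w^3] = -14/3;  [w^4] = 7;  [w^5] = -154/15.

-154*w^5/15 + 7*w^4 - 14*w^3/3 + 3*w^2 - 2*w + 1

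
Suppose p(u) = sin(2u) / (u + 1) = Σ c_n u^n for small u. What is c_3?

Use 1/(1 - r) = Σ r^k on the denominator, then take the Cauchy product.
p(0) = 0
p′(0) = 2
p′′(0) = -4
p′′′(0) = 4
Then c_k = p^(k)(0)/k! gives each Taylor coefficient.

2/3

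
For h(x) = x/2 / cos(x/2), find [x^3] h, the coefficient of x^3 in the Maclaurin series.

1/16

Divide the numerator series by the denominator series (power-series long division).
So c_3 = h′′′(0)/3! = 1/16.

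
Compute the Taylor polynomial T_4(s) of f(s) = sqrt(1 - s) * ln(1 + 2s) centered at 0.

Write out both Maclaurin series and multiply, keeping only the needed powers.
[s^0] = 0;  [s^1] = 2;  [s^2] = -3;  [s^3] = 41/12;  [s^4] = -125/24.

-125*s^4/24 + 41*s^3/12 - 3*s^2 + 2*s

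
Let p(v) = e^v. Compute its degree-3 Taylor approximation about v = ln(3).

(v - ln(3))^3/2 + 3*(v - ln(3))^2/2 + 3*(v - ln(3)) + 3

Use the known series and substitute for the argument.
p(ln(3)) = 3
p′(ln(3)) = 3
p′′(ln(3)) = 3
p′′′(ln(3)) = 3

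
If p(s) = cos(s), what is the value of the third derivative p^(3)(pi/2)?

1

The coefficient of (s - pi/2)^3 in the expansion is 1/6, so p′′′(pi/2) = 3! * (1/6) = 1.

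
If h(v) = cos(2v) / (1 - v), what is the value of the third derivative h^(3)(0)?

Multiply the two series term by term and collect like powers.
The coefficient of v^3 in the expansion is -1, so h′′′(0) = 3! * (-1) = -6.

-6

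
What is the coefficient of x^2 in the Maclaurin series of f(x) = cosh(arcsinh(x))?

Let u equal the inner series; expand the outer function in u and truncate.
[x^0] = 1;  [x^1] = 0;  [x^2] = 1/2.
So c_2 = f′′(0)/2! = 1/2.

1/2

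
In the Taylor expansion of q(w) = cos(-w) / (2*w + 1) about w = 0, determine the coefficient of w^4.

337/24

Multiply the numerator's expansion by the denominator's geometric series.
q(0) = 1
q′(0) = -2
q′′(0) = 7
q′′′(0) = -42
q^(4)(0) = 337
Dividing each by k! gives the coefficients c_0, ..., c_4.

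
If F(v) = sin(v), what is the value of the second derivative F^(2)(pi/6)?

-1/2

Use the known series and substitute for the argument.
The coefficient of (v - pi/6)^2 in the expansion is -1/4, so F′′(pi/6) = 2! * (-1/4) = -1/2.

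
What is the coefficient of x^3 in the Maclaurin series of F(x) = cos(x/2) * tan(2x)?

29/12

Take the Cauchy product of the two expansions.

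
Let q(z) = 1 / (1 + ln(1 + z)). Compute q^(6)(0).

Use the geometric series for the reciprocal, then substitute.
The coefficient of z^6 in the expansion is 3289/360, so q^(6)(0) = 6! * (3289/360) = 6578.

6578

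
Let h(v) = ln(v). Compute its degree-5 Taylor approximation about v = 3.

h(3) = ln(3)
h′(3) = 1/3
h′′(3) = -1/9
h′′′(3) = 2/27
h^(4)(3) = -2/27
h^(5)(3) = 8/81
Then c_k = h^(k)(3)/k! gives each Taylor coefficient.

(v - 3)^5/1215 - (v - 3)^4/324 + (v - 3)^3/81 - (v - 3)^2/18 + (v - 3)/3 + ln(3)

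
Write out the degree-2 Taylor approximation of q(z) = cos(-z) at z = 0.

1 - z^2/2

q(0) = 1
q′(0) = 0
q′′(0) = -1
Then c_k = q^(k)(0)/k! gives each Taylor coefficient.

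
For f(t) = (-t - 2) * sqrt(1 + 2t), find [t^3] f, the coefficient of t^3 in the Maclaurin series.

Distribute the polynomial across the series and collect like powers.
f(0) = -2
f′(0) = -3
f′′(0) = 0
f′′′(0) = -3
So c_3 = f′′′(0)/3! = -1/2.

-1/2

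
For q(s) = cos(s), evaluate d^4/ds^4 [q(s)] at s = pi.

Compute the successive derivatives at the expansion point and divide by k!.
From the series, [(s - pi)^4] q = -1/24; multiply by 4! = 24 to get -1.

-1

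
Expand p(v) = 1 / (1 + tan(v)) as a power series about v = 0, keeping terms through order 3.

-4*v^3/3 + v^2 - v + 1

Use the geometric series for the reciprocal, then substitute.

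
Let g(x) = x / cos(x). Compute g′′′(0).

Invert the denominator's series and multiply.
From the series, [x^3] g = 1/2; multiply by 3! = 6 to get 3.

3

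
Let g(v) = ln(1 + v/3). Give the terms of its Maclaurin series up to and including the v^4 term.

-v^4/324 + v^3/81 - v^2/18 + v/3

Compute the successive derivatives at the expansion point and divide by k!.
g(0) = 0
g′(0) = 1/3
g′′(0) = -1/9
g′′′(0) = 2/27
g^(4)(0) = -2/27
Then c_k = g^(k)(0)/k! gives each Taylor coefficient.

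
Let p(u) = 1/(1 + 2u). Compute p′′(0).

8

From the series, [u^2] p = 4; multiply by 2! = 2 to get 8.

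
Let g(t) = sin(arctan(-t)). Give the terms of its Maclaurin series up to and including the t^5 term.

-3*t^5/8 + t^3/2 - t

Let u equal the inner series; expand the outer function in u and truncate.
g(0) = 0
g′(0) = -1
g′′(0) = 0
g′′′(0) = 3
g^(4)(0) = 0
g^(5)(0) = -45
Dividing each by k! gives the coefficients c_0, ..., c_5.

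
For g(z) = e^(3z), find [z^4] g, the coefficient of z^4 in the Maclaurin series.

27/8

g(0) = 1
g′(0) = 3
g′′(0) = 9
g′′′(0) = 27
g^(4)(0) = 81
So c_4 = g^(4)(0)/4! = 27/8.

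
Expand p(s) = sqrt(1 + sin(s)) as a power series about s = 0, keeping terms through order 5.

Compose series: expand the inner function first, then feed it into the outer expansion.

s^5/3840 + s^4/384 - s^3/48 - s^2/8 + s/2 + 1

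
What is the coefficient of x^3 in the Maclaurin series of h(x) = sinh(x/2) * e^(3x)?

109/48

Expand each factor separately, then convolve coefficients.
h(0) = 0
h′(0) = 1/2
h′′(0) = 3
h′′′(0) = 109/8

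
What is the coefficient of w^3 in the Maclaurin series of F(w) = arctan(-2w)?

8/3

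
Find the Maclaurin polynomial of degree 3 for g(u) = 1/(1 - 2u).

g(0) = 1
g′(0) = 2
g′′(0) = 8
g′′′(0) = 48

8*u^3 + 4*u^2 + 2*u + 1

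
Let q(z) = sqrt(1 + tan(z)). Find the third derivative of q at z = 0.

Let u equal the inner series; expand the outer function in u and truncate.
The coefficient of z^3 in the expansion is 11/48, so q′′′(0) = 3! * (11/48) = 11/8.

11/8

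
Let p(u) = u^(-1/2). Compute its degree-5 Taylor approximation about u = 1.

Compute the successive derivatives at the expansion point and divide by k!.
[(u - 1)^0] = 1;  [(u - 1)^1] = -1/2;  [(u - 1)^2] = 3/8;  [(u - 1)^3] = -5/16;  [(u - 1)^4] = 35/128;  [(u - 1)^5] = -63/256.

-63*(u - 1)^5/256 + 35*(u - 1)^4/128 - 5*(u - 1)^3/16 + 3*(u - 1)^2/8 - (u - 1)/2 + 1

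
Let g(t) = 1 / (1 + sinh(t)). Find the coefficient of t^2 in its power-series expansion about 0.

Use the geometric series for the reciprocal, then substitute.
g(0) = 1
g′(0) = -1
g′′(0) = 2
So c_2 = g′′(0)/2! = 1.

1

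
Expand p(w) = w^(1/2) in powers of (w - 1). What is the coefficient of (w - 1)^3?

1/16

p(1) = 1
p′(1) = 1/2
p′′(1) = -1/4
p′′′(1) = 3/8
So c_3 = p′′′(1)/3! = 1/16.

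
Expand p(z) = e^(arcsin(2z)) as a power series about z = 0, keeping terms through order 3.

Let u equal the inner series; expand the outer function in u and truncate.

8*z^3/3 + 2*z^2 + 2*z + 1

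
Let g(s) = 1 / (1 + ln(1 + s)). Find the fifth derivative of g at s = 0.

-694

Expand as Σ (-1)^k u^k with u equal to the inner function's series.
The coefficient of s^5 in the expansion is -347/60, so g^(5)(0) = 5! * (-347/60) = -694.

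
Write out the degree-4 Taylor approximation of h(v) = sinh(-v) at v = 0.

-v^3/6 - v

h(0) = 0
h′(0) = -1
h′′(0) = 0
h′′′(0) = -1
h^(4)(0) = 0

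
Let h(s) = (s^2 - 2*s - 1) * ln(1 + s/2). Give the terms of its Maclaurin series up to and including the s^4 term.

-37*s^4/192 + 17*s^3/24 - 7*s^2/8 - s/2

Distribute the polynomial across the series and collect like powers.
h(0) = 0
h′(0) = -1/2
h′′(0) = -7/4
h′′′(0) = 17/4
h^(4)(0) = -37/8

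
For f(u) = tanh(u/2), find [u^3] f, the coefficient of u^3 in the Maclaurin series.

-1/24

Compute the successive derivatives at the expansion point and divide by k!.
So c_3 = f′′′(0)/3! = -1/24.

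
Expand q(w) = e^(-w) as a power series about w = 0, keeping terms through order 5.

q(0) = 1
q′(0) = -1
q′′(0) = 1
q′′′(0) = -1
q^(4)(0) = 1
q^(5)(0) = -1

-w^5/120 + w^4/24 - w^3/6 + w^2/2 - w + 1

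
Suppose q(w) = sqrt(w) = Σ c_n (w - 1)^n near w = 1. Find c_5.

7/256

q(1) = 1
q′(1) = 1/2
q′′(1) = -1/4
q′′′(1) = 3/8
q^(4)(1) = -15/16
q^(5)(1) = 105/32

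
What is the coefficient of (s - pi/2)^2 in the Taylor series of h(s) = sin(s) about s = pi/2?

-1/2

[(s - pi/2)^0] = 1;  [(s - pi/2)^1] = 0;  [(s - pi/2)^2] = -1/2.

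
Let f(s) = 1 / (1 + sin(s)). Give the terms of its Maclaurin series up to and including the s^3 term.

-5*s^3/6 + s^2 - s + 1

Use the geometric series for the reciprocal, then substitute.
f(0) = 1
f′(0) = -1
f′′(0) = 2
f′′′(0) = -5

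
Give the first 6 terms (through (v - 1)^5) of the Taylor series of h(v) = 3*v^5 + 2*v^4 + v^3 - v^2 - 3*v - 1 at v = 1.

Compute the successive derivatives at the expansion point and divide by k!.
h(1) = 1
h′(1) = 21
h′′(1) = 88
h′′′(1) = 234
h^(4)(1) = 408
h^(5)(1) = 360
Dividing each by k! gives the coefficients c_0, ..., c_5.

3*(v - 1)^5 + 17*(v - 1)^4 + 39*(v - 1)^3 + 44*(v - 1)^2 + 21*(v - 1) + 1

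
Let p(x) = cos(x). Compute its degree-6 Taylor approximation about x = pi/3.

-(x - pi/3)^6/1440 - sqrt(3)*(x - pi/3)^5/240 + (x - pi/3)^4/48 + sqrt(3)*(x - pi/3)^3/12 - (x - pi/3)^2/4 - sqrt(3)*(x - pi/3)/2 + 1/2

p(pi/3) = 1/2
p′(pi/3) = -sqrt(3)/2
p′′(pi/3) = -1/2
p′′′(pi/3) = sqrt(3)/2
p^(4)(pi/3) = 1/2
p^(5)(pi/3) = -sqrt(3)/2
p^(6)(pi/3) = -1/2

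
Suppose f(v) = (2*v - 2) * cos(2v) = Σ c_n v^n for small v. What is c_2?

Shift and add copies of the series according to the polynomial's terms.

4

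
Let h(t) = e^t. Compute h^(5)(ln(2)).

2

The coefficient of (t - ln(2))^5 in the expansion is 1/60, so h^(5)(ln(2)) = 5! * (1/60) = 2.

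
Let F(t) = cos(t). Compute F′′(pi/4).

-sqrt(2)/2

From the series, [(t - pi/4)^2] F = -sqrt(2)/4; multiply by 2! = 2 to get -sqrt(2)/2.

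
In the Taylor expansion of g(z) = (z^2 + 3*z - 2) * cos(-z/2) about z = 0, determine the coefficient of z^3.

Multiply each power in the prefactor through the base expansion.
g(0) = -2
g′(0) = 3
g′′(0) = 5/2
g′′′(0) = -9/4
So c_3 = g′′′(0)/3! = -3/8.

-3/8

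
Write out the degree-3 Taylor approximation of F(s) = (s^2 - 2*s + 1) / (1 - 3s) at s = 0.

Distribute the polynomial across the series and collect like powers.
F(0) = 1
F′(0) = 1
F′′(0) = 8
F′′′(0) = 72

12*s^3 + 4*s^2 + s + 1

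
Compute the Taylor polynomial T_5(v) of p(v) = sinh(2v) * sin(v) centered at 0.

v^4 + 2*v^2

Multiply the two series term by term and collect like powers.
p(0) = 0
p′(0) = 0
p′′(0) = 4
p′′′(0) = 0
p^(4)(0) = 24
p^(5)(0) = 0
The Taylor polynomial is Σ p^(k)(0)/k! · v^k.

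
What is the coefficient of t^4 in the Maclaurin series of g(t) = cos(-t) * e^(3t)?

7/6

Multiply the two series term by term and collect like powers.
g(0) = 1
g′(0) = 3
g′′(0) = 8
g′′′(0) = 18
g^(4)(0) = 28
So c_4 = g^(4)(0)/4! = 7/6.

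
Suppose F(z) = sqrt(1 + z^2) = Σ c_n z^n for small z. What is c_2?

Differentiate repeatedly and evaluate at the center.
F(0) = 1
F′(0) = 0
F′′(0) = 1
Dividing each by k! gives the coefficients c_0, ..., c_2.

1/2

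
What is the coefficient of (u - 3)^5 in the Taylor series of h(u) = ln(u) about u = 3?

1/1215

h(3) = ln(3)
h′(3) = 1/3
h′′(3) = -1/9
h′′′(3) = 2/27
h^(4)(3) = -2/27
h^(5)(3) = 8/81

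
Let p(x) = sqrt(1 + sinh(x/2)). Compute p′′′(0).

7/64

Substitute the inner expansion into the outer series and collect powers.
The coefficient of x^3 in the expansion is 7/384, so p′′′(0) = 3! * (7/384) = 7/64.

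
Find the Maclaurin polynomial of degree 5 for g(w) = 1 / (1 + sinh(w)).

-181*w^5/120 + 4*w^4/3 - 7*w^3/6 + w^2 - w + 1

Write 1/(1+u) = 1 - u + u^2 - u^3 + ... and substitute the series for u.
[w^0] = 1;  [w^1] = -1;  [w^2] = 1;  [w^3] = -7/6;  [w^4] = 4/3;  [w^5] = -181/120.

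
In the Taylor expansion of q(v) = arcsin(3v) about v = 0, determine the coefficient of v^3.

q(0) = 0
q′(0) = 3
q′′(0) = 0
q′′′(0) = 27

9/2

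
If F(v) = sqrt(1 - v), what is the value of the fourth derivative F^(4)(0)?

-15/16

The coefficient of v^4 in the expansion is -5/128, so F^(4)(0) = 4! * (-5/128) = -15/16.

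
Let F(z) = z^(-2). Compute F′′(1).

Use the known series and substitute for the argument.
The coefficient of (z - 1)^2 in the expansion is 3, so F′′(1) = 2! * (3) = 6.

6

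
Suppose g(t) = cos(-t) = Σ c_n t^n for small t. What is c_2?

Compute the successive derivatives at the expansion point and divide by k!.
g(0) = 1
g′(0) = 0
g′′(0) = -1
The Taylor polynomial is Σ g^(k)(0)/k! · t^k.

-1/2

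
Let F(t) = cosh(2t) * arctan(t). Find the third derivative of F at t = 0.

Expand each factor separately, then convolve coefficients.
The coefficient of t^3 in the expansion is 5/3, so F′′′(0) = 3! * (5/3) = 10.

10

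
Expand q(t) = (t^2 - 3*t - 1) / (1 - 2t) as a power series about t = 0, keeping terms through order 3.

-18*t^3 - 9*t^2 - 5*t - 1

Multiply each power in the prefactor through the base expansion.
q(0) = -1
q′(0) = -5
q′′(0) = -18
q′′′(0) = -108
Dividing each by k! gives the coefficients c_0, ..., c_3.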